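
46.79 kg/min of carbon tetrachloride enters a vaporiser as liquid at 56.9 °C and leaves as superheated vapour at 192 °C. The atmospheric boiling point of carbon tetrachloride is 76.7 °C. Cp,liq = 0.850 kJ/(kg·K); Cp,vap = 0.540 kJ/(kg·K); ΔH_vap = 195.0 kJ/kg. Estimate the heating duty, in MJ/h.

liquid 56.9→76.7 °C: 16.83 kJ/kg
vaporisation at 76.7 °C: 195 kJ/kg
vapour 76.7→192 °C: 62.262 kJ/kg
Δh = 16.83 + 195 + 62.262 = 274.09 kJ/kg
Q = ṁ·Δh = 46.79 kg/min × 274.09 kJ/kg = 12825 kJ/min
|Q| = 213.75 kW = 769.49 MJ/h

Q = 769 MJ/h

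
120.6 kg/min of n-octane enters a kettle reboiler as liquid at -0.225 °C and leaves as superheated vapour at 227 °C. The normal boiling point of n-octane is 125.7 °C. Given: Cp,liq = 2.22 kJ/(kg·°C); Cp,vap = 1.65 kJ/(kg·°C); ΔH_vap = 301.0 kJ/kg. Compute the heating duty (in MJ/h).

Q = 5410 MJ/h

liquid -0.225→125.7 °C: 279.55 kJ/kg
vaporisation at 125.7 °C: 301 kJ/kg
vapour 125.7→227 °C: 167.14 kJ/kg
Δh = 279.55 + 301 + 167.14 = 747.7 kJ/kg
Q = ṁ·Δh = 120.6 kg/min × 747.7 kJ/kg = 90172 kJ/min
|Q| = 1502.9 kW = 5410.3 MJ/h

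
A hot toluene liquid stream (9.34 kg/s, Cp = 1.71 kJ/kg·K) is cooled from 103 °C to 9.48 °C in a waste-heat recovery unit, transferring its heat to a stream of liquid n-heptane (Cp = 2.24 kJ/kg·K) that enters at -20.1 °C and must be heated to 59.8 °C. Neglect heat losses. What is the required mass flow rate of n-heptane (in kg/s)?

Heat released by hot stream: Q = 9.34 × 1.71 × (103 − 9.48) = 1493.6 kJ/s
Energy balance on cold side (adiabatic exchanger): Q = ṁ_c·Cp_c·(T_c,out − T_c,in)
ṁ_c = 1493.6 / [2.24 × (59.8 − -20.1)] = 8.3455 kg/s

ṁ_c = 8.35 kg/s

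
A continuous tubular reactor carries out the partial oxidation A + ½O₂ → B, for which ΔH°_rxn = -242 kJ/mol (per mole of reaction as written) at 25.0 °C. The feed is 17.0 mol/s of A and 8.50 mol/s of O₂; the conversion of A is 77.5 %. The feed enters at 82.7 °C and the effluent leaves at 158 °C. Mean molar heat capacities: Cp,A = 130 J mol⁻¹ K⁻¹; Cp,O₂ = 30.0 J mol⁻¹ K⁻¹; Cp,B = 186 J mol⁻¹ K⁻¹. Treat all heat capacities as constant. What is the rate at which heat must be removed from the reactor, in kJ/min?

Extent of reaction ξ = 0.775 × 17.0 = 13.175 mol/s
Reaction term: ξ·ΔH°_rxn = 13.175 × -242 = -3188.4 kJ/s
Sensible, feed 82.7→25 °C: -142.23 kJ/s
Outlet flows (mol/s): A 3.825, O₂ 1.9125, B 13.175
Sensible, products 25→158 °C: 399.69 kJ/s
Q = ΔH = -2930.9 kJ/s = -2930.9 kW
Heat removed = 175850 kJ/min

Q_out = 176000 kJ/min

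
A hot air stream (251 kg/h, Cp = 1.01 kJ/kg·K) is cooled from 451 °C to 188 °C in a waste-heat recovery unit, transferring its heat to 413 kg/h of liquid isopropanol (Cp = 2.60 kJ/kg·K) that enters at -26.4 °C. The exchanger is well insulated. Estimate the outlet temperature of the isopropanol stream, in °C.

T_c,out = 35.7 °C

Heat released by hot stream: Q = 251 × 1.01 × (451 − 188) = 66673 kJ/h
Energy balance on cold side (adiabatic exchanger): Q = ṁ_c·Cp_c·(T_c,out − T_c,in)
T_c,out = -26.4 + 66673/(413 × 2.60) = 35.691 °C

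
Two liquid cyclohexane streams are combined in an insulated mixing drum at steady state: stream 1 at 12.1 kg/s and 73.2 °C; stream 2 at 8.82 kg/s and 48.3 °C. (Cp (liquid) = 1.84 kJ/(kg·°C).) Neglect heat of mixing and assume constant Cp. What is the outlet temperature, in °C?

Adiabatic, steady state ⇒ Σ ṁᵢCp,ᵢ(T_out − Tᵢ) = 0
T_out = Σ ṁᵢCp,ᵢTᵢ / Σ ṁᵢCp,ᵢ
      = 2413.6 / 38.493 = 62.702 °C

T_out = 62.7 °C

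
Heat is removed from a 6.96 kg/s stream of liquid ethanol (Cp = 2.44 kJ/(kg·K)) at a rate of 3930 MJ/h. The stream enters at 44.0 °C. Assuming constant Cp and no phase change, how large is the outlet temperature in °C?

T_out = -20.3 °C

Q = 3930 MJ/h = 1091.7 kJ/s
ΔT = Q/(ṁ·Cp) = 1091.7/(6.96×2.44) = 64.282 K
T_out = 44.0 − 64.282 = -20.282 °C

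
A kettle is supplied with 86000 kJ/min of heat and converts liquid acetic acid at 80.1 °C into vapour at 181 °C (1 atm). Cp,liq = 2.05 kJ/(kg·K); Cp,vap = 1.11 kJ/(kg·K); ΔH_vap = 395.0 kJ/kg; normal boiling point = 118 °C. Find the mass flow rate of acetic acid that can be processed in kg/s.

ṁ = 2.64 kg/s

Δh = 2.05×(118−80.1) + 395.0 + 1.11×(181−118) = 542.62 kJ/kg
Q = 86000 kJ/min = 1433.3 kJ/s = 1433.3 kJ/s
ṁ = Q/Δh = 1433.3 / 542.62 = 2.6415 kg/s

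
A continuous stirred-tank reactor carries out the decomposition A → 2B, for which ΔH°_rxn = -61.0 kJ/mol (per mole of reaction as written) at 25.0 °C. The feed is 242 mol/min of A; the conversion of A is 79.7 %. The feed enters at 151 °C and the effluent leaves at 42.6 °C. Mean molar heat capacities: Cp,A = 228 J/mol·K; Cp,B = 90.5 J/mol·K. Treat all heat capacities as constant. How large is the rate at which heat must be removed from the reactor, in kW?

Q_out = 298 kW

Extent of reaction ξ = 0.797 × 242 = 192.87 mol/min
Reaction term: ξ·ΔH°_rxn = 192.87 × -61.0 = -11765 kJ/min
Sensible, feed 151→25 °C: -6952.2 kJ/min
Outlet flows (mol/min): A 49.126, B 385.75
Sensible, products 25→42.6 °C: 811.55 kJ/min
Q = ΔH = -17906 kJ/min = -298.43 kW
Heat removed = 298.43 kW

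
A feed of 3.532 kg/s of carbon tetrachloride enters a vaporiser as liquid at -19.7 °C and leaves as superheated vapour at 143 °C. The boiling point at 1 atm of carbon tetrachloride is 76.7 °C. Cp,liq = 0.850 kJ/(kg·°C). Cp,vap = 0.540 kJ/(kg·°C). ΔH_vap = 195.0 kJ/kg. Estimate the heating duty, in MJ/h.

liquid -19.7→76.7 °C: 81.94 kJ/kg
vaporisation at 76.7 °C: 195 kJ/kg
vapour 76.7→143 °C: 35.802 kJ/kg
Δh = 81.94 + 195 + 35.802 = 312.74 kJ/kg
Q = ṁ·Δh = 3.532 kg/s × 312.74 kJ/kg = 1104.6 kJ/s
|Q| = 1104.6 kW = 3976.6 MJ/h

Q = 3980 MJ/h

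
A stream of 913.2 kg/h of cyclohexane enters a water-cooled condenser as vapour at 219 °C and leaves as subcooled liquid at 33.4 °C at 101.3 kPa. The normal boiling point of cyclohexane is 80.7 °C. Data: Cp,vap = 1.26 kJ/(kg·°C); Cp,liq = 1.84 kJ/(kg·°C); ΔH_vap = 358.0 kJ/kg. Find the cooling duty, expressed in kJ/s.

vapour 219→80.7 °C: -174.26 kJ/kg
condensation at 80.7 °C: -358 kJ/kg
liquid 80.7→33.4 °C: -87.032 kJ/kg
Δh = -174.26 + -358 + -87.032 = -619.29 kJ/kg
Q = ṁ·Δh = 913.2 kg/h × -619.29 kJ/kg = -565540 kJ/h
|Q| = 157.09 kW

Q_c = 157 kJ/s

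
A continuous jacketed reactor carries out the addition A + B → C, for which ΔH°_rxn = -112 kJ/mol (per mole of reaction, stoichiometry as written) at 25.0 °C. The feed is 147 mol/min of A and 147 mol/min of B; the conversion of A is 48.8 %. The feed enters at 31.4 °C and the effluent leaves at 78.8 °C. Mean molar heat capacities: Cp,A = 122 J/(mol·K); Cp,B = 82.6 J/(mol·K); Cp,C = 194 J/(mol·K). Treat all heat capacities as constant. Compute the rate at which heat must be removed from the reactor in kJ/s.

Q_out = 111 kJ/s

Extent of reaction ξ = 0.488 × 147 = 71.736 mol/min
Reaction term: ξ·ΔH°_rxn = 71.736 × -112 = -8034.4 kJ/min
Sensible, feed 31.4→25 °C: -192.49 kJ/min
Outlet flows (mol/min): A 75.264, B 75.264, C 71.736
Sensible, products 25→78.8 °C: 1577.2 kJ/min
Q = ΔH = -6649.7 kJ/min = -110.83 kW
Heat removed = 110.83 kJ/s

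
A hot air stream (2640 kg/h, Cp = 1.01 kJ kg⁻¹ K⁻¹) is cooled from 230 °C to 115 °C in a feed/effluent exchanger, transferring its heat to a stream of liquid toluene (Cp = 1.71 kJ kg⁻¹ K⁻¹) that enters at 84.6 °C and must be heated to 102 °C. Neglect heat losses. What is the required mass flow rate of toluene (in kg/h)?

Heat released by hot stream: Q = 2640 × 1.01 × (230 − 115) = 306640 kJ/h
Energy balance on cold side (adiabatic exchanger): Q = ṁ_c·Cp_c·(T_c,out − T_c,in)
ṁ_c = 306640 / [1.71 × (102 − 84.6)] = 10306 kg/h

ṁ_c = 10300 kg/h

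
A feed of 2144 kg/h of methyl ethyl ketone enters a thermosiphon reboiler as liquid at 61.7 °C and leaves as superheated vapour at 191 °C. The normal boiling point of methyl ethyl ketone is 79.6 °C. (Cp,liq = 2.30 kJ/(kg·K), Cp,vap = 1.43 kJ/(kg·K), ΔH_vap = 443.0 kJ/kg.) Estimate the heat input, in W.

Q = 383000 W

liquid 61.7→79.6 °C: 41.17 kJ/kg
vaporisation at 79.6 °C: 443 kJ/kg
vapour 79.6→191 °C: 159.3 kJ/kg
Δh = 41.17 + 443 + 159.3 = 643.47 kJ/kg
Q = ṁ·Δh = 2144 kg/h × 643.47 kJ/kg = 1.3796e+06 kJ/h
|Q| = 383.22 kW = 383220 W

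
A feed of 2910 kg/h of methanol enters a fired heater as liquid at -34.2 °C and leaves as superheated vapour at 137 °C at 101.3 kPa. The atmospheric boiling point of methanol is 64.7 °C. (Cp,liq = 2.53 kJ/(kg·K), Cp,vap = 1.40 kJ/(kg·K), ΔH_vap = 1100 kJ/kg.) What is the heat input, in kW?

liquid -34.2→64.7 °C: 250.22 kJ/kg
vaporisation at 64.7 °C: 1100 kJ/kg
vapour 64.7→137 °C: 101.22 kJ/kg
Δh = 250.22 + 1100 + 101.22 = 1451.4 kJ/kg
Q = ṁ·Δh = 2910 kg/h × 1451.4 kJ/kg = 4.2237e+06 kJ/h
|Q| = 1173.2 kW

Q = 1170 kW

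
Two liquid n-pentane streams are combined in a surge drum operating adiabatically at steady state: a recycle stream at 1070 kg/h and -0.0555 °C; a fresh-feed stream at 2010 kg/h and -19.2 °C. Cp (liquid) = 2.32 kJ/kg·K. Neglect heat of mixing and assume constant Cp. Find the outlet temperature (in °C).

T_out = -12.5 °C

Adiabatic, steady state ⇒ Σ ṁᵢCp,ᵢ(T_out − Tᵢ) = 0
Σ ṁᵢCp,ᵢTᵢ = 1070×2.32×-0.0555 + 2010×2.32×-19.2 = -89671
Σ ṁᵢCp,ᵢ = 1070×2.32 + 2010×2.32 = 7145.6
T_out = -89671 / 7145.6 = -12.549 °C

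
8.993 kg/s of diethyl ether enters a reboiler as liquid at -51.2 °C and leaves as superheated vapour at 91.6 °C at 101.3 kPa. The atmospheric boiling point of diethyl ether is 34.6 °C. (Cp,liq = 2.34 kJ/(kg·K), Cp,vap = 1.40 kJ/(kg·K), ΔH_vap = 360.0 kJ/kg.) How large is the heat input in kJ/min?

liquid -51.2→34.6 °C: 200.77 kJ/kg
vaporisation at 34.6 °C: 360 kJ/kg
vapour 34.6→91.6 °C: 79.8 kJ/kg
Δh = 200.77 + 360 + 79.8 = 640.57 kJ/kg
Q = ṁ·Δh = 8.993 kg/s × 640.57 kJ/kg = 5760.7 kJ/s
|Q| = 5760.7 kW = 345640 kJ/min

Q = 346000 kJ/min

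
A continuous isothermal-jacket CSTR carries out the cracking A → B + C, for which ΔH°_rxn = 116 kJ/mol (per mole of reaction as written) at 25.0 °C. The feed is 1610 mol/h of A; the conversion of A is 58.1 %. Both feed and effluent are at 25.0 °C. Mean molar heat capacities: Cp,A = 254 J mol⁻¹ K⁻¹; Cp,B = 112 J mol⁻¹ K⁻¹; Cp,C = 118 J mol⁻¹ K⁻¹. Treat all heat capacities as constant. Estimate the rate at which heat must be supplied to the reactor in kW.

Extent of reaction ξ = 0.581 × 1610 = 935.41 mol/h
Reaction term: ξ·ΔH°_rxn = 935.41 × 116 = 108510 kJ/h
Q = ΔH = 108510 kJ/h = 30.141 kW
Heat supplied = 30.141 kW

Q_in = 30.1 kW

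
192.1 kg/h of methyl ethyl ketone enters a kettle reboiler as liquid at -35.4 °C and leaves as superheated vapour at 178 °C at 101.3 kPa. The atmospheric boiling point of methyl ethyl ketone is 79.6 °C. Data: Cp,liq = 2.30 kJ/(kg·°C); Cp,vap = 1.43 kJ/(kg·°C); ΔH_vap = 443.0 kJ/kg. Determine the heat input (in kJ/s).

liquid -35.4→79.6 °C: 264.5 kJ/kg
vaporisation at 79.6 °C: 443 kJ/kg
vapour 79.6→178 °C: 140.71 kJ/kg
Δh = 264.5 + 443 + 140.71 = 848.21 kJ/kg
Q = ṁ·Δh = 192.1 kg/h × 848.21 kJ/kg = 162940 kJ/h
|Q| = 45.262 kW

Q = 45.3 kJ/s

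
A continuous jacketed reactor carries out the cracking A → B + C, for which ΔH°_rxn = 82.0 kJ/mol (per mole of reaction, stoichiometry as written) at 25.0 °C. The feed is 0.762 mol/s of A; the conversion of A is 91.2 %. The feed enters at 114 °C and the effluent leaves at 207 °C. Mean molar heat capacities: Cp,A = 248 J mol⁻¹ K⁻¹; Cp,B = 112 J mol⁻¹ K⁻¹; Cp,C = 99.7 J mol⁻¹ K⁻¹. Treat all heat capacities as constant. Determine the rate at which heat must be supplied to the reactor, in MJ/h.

Extent of reaction ξ = 0.912 × 0.762 = 0.69494 mol/s
Reaction term: ξ·ΔH°_rxn = 0.69494 × 82.0 = 56.985 kJ/s
Sensible, feed 114→25 °C: -16.819 kJ/s
Outlet flows (mol/s): A 0.067056, B 0.69494, C 0.69494
Sensible, products 25→207 °C: 29.802 kJ/s
Q = ΔH = 69.969 kJ/s = 69.969 kW
Heat supplied = 251.89 MJ/h

Q_in = 252 MJ/h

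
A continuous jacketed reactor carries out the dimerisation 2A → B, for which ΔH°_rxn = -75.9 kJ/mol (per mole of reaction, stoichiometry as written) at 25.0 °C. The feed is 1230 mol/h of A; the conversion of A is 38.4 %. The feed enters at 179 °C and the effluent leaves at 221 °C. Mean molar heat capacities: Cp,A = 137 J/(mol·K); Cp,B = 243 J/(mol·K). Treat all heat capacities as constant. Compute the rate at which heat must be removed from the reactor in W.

Extent of reaction ξ = 0.384 × 1230 / 2 = 236.16 mol/h
Reaction term: ξ·ΔH°_rxn = 236.16 × -75.9 = -17925 kJ/h
Sensible, feed 179→25 °C: -25951 kJ/h
Outlet flows (mol/h): A 757.68, B 236.16
Sensible, products 25→221 °C: 31593 kJ/h
Q = ΔH = -12282 kJ/h = -3.4117 kW
Heat removed = 3411.7 W

Q_out = 3410 W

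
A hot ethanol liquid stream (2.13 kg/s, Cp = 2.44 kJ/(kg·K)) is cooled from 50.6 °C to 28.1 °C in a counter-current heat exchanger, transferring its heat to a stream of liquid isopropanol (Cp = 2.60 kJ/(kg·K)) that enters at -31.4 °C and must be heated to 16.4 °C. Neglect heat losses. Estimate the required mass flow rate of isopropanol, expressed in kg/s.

Heat released by hot stream: Q = 2.13 × 2.44 × (50.6 − 28.1) = 116.94 kJ/s
Energy balance on cold side (adiabatic exchanger): Q = ṁ_c·Cp_c·(T_c,out − T_c,in)
ṁ_c = 116.94 / [2.60 × (16.4 − -31.4)] = 0.94092 kg/s

ṁ_c = 0.941 kg/s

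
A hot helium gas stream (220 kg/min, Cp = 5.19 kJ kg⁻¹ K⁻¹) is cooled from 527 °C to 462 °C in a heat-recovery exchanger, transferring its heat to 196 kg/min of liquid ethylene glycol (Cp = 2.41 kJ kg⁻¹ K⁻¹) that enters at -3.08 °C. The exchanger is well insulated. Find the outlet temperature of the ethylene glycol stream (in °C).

T_c,out = 154 °C

Heat released by hot stream: Q = 220 × 5.19 × (527 − 462) = 74217 kJ/min
Energy balance on cold side (adiabatic exchanger): Q = ṁ_c·Cp_c·(T_c,out − T_c,in)
T_c,out = -3.08 + 74217/(196 × 2.41) = 154.04 °C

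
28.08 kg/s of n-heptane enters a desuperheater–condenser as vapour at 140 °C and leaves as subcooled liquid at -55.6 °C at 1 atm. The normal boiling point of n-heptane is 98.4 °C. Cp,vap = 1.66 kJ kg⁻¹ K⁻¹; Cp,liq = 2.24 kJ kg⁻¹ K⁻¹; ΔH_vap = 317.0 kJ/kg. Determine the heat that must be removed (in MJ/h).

Q_c = 73900 MJ/h

vapour 140→98.4 °C: -69.056 kJ/kg
condensation at 98.4 °C: -317 kJ/kg
liquid 98.4→-55.6 °C: -344.96 kJ/kg
Δh = -69.056 + -317 + -344.96 = -731.02 kJ/kg
Q = ṁ·Δh = 28.08 kg/s × -731.02 kJ/kg = -20527 kJ/s
|Q| = 20527 kW = 73897 MJ/h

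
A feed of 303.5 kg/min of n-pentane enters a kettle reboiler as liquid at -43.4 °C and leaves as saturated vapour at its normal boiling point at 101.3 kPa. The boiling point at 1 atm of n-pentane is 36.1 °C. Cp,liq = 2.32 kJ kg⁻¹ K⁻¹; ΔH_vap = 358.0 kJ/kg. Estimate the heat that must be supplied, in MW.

Q = 2.74 MW

liquid -43.4→36.1 °C: 184.44 kJ/kg
vaporisation at 36.1 °C: 358 kJ/kg
Δh = 184.44 + 358 = 542.44 kJ/kg
Q = ṁ·Δh = 303.5 kg/min × 542.44 kJ/kg = 164630 kJ/min
|Q| = 2743.8 kW = 2.7438 MW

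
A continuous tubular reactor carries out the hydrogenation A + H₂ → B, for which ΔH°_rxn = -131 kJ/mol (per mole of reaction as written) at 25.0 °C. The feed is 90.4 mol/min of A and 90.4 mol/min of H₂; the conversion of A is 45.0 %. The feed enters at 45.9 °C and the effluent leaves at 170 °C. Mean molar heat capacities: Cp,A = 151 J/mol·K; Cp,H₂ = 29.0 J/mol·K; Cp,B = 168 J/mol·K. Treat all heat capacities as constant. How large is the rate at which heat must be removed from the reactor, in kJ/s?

Extent of reaction ξ = 0.450 × 90.4 = 40.68 mol/min
Reaction term: ξ·ΔH°_rxn = 40.68 × -131 = -5329.1 kJ/min
Sensible, feed 45.9→25 °C: -340.08 kJ/min
Outlet flows (mol/min): A 49.72, H₂ 49.72, B 40.68
Sensible, products 25→170 °C: 2288.7 kJ/min
Q = ΔH = -3380.5 kJ/min = -56.342 kW
Heat removed = 56.342 kJ/s

Q_out = 56.3 kJ/s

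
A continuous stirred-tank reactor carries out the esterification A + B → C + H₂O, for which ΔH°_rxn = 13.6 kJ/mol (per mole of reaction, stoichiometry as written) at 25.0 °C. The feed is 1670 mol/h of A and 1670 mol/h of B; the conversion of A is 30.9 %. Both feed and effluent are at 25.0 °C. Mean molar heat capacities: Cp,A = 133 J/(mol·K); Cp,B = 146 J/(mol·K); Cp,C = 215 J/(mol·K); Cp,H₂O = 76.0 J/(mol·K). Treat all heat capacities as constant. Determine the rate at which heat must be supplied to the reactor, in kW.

Extent of reaction ξ = 0.309 × 1670 = 516.03 mol/h
Reaction term: ξ·ΔH°_rxn = 516.03 × 13.6 = 7018 kJ/h
Q = ΔH = 7018 kJ/h = 1.9494 kW
Heat supplied = 1.9494 kW

Q_in = 1.95 kW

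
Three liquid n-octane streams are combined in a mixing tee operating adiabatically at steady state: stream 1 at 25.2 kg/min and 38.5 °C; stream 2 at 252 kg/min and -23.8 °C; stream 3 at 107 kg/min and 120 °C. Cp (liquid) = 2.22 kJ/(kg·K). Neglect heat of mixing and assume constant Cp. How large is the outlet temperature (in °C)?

T_out = 20.3 °C

No heat crosses the boundary, so H_out = H_in.
Σ ṁᵢCp,ᵢTᵢ = 25.2×2.22×38.5 + 252×2.22×-23.8 + 107×2.22×120 = 17344
Σ ṁᵢCp,ᵢ = 25.2×2.22 + 252×2.22 + 107×2.22 = 852.92
T_out = 17344 / 852.92 = 20.335 °C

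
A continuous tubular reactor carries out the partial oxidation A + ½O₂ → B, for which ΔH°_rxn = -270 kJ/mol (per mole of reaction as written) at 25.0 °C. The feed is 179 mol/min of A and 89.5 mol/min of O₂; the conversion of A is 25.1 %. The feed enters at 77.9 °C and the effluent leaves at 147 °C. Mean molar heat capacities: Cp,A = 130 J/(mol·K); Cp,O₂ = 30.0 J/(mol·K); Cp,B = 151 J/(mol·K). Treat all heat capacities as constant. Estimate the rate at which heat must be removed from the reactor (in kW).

Extent of reaction ξ = 0.251 × 179 = 44.929 mol/min
Reaction term: ξ·ΔH°_rxn = 44.929 × -270 = -12131 kJ/min
Sensible, feed 77.9→25 °C: -1373 kJ/min
Outlet flows (mol/min): A 134.07, O₂ 67.035, B 44.929
Sensible, products 25→147 °C: 3199.4 kJ/min
Q = ΔH = -10304 kJ/min = -171.74 kW
Heat removed = 171.74 kW

Q_out = 172 kW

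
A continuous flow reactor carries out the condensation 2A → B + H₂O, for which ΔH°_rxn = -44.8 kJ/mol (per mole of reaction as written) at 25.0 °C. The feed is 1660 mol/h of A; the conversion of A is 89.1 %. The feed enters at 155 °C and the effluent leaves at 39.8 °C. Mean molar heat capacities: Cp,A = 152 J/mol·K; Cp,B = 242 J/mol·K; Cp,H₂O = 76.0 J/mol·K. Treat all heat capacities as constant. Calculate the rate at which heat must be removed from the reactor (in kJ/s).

Q_out = 17.2 kJ/s

Extent of reaction ξ = 0.891 × 1660 / 2 = 739.53 mol/h
Reaction term: ξ·ΔH°_rxn = 739.53 × -44.8 = -33131 kJ/h
Sensible, feed 155→25 °C: -32802 kJ/h
Outlet flows (mol/h): A 180.94, B 739.53, H₂O 739.53
Sensible, products 25→39.8 °C: 3887.6 kJ/h
Q = ΔH = -62045 kJ/h = -17.235 kW
Heat removed = 17.235 kJ/s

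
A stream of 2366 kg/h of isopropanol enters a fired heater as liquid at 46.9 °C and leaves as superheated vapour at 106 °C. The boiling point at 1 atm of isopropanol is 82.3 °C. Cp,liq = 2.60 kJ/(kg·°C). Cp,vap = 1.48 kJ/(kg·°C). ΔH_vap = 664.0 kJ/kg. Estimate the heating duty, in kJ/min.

Q = 31200 kJ/min

liquid 46.9→82.3 °C: 92.04 kJ/kg
vaporisation at 82.3 °C: 664 kJ/kg
vapour 82.3→106 °C: 35.076 kJ/kg
Δh = 92.04 + 664 + 35.076 = 791.12 kJ/kg
Q = ṁ·Δh = 2366 kg/h × 791.12 kJ/kg = 1.8718e+06 kJ/h
|Q| = 519.94 kW = 31196 kJ/min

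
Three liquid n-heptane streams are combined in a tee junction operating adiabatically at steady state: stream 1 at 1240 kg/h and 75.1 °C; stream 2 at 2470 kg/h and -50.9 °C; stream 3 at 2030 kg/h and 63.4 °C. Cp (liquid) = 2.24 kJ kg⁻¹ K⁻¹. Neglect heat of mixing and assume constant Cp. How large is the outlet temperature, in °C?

T_out = 16.7 °C

Adiabatic, steady state ⇒ Σ ṁᵢCp,ᵢ(T_out − Tᵢ) = 0
T_out = Σ ṁᵢCp,ᵢTᵢ / Σ ṁᵢCp,ᵢ
      = 215270 / 12858 = 16.743 °C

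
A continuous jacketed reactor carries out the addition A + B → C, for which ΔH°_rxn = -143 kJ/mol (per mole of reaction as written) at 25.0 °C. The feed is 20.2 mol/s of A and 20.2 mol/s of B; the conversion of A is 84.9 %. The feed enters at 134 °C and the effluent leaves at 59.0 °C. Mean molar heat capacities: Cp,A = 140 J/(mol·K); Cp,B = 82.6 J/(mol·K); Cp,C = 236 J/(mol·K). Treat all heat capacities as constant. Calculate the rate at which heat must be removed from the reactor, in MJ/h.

Extent of reaction ξ = 0.849 × 20.2 = 17.15 mol/s
Reaction term: ξ·ΔH°_rxn = 17.15 × -143 = -2452.4 kJ/s
Sensible, feed 134→25 °C: -490.12 kJ/s
Outlet flows (mol/s): A 3.0502, B 3.0502, C 17.15
Sensible, products 25→59.0 °C: 160.7 kJ/s
Q = ΔH = -2781.8 kJ/s = -2781.8 kW
Heat removed = 10015 MJ/h

Q_out = 10000 MJ/h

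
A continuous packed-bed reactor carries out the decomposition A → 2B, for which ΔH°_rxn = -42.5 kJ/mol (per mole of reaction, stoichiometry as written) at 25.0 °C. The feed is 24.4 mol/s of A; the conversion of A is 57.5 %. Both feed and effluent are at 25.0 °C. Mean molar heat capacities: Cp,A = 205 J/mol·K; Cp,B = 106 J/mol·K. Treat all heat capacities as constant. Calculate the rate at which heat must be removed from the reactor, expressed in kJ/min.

Q_out = 35800 kJ/min

Extent of reaction ξ = 0.575 × 24.4 = 14.03 mol/s
Reaction term: ξ·ΔH°_rxn = 14.03 × -42.5 = -596.27 kJ/s
Q = ΔH = -596.27 kJ/s = -596.27 kW
Heat removed = 35776 kJ/min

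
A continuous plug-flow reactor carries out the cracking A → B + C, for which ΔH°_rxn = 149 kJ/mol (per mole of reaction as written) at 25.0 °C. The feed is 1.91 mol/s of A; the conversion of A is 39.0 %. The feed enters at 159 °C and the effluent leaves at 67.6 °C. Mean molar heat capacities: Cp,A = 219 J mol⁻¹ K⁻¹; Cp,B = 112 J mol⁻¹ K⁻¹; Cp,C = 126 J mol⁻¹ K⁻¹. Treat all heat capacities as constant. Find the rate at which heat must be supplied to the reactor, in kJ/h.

Q_in = 264000 kJ/h

Extent of reaction ξ = 0.390 × 1.91 = 0.7449 mol/s
Reaction term: ξ·ΔH°_rxn = 0.7449 × 149 = 110.99 kJ/s
Sensible, feed 159→25 °C: -56.051 kJ/s
Outlet flows (mol/s): A 1.1651, B 0.7449, C 0.7449
Sensible, products 25→67.6 °C: 18.422 kJ/s
Q = ΔH = 73.361 kJ/s = 73.361 kW
Heat supplied = 264100 kJ/h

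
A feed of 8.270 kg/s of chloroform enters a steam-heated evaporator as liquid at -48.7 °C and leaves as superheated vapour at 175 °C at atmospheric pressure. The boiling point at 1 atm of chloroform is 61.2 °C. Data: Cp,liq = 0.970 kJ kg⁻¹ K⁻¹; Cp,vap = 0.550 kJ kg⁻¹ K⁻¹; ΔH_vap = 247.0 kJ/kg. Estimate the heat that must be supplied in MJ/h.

Q = 12400 MJ/h

liquid -48.7→61.2 °C: 106.6 kJ/kg
vaporisation at 61.2 °C: 247 kJ/kg
vapour 61.2→175 °C: 62.59 kJ/kg
Δh = 106.6 + 247 + 62.59 = 416.19 kJ/kg
Q = ṁ·Δh = 8.270 kg/s × 416.19 kJ/kg = 3441.9 kJ/s
|Q| = 3441.9 kW = 12391 MJ/h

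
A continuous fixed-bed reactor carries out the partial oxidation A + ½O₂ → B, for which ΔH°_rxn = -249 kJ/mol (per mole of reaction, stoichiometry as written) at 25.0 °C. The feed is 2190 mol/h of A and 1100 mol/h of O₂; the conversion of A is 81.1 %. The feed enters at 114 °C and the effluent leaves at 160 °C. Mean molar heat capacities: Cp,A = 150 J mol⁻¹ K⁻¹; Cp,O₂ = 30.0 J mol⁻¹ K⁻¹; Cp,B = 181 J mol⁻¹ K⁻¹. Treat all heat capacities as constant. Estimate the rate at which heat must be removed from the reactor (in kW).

Q_out = 117 kW

Extent of reaction ξ = 0.811 × 2190 = 1776.1 mol/h
Reaction term: ξ·ΔH°_rxn = 1776.1 × -249 = -442250 kJ/h
Sensible, feed 114→25 °C: -32174 kJ/h
Outlet flows (mol/h): A 413.91, O₂ 211.95, B 1776.1
Sensible, products 25→160 °C: 52639 kJ/h
Q = ΔH = -421780 kJ/h = -117.16 kW
Heat removed = 117.16 kW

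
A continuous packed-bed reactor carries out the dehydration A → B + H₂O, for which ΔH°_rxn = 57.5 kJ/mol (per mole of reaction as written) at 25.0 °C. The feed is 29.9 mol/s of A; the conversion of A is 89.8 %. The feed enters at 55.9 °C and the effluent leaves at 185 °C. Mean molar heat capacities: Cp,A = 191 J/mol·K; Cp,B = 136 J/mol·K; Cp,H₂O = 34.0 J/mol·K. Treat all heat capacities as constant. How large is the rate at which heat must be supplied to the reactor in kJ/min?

Q_in = 131000 kJ/min

Extent of reaction ξ = 0.898 × 29.9 = 26.85 mol/s
Reaction term: ξ·ΔH°_rxn = 26.85 × 57.5 = 1543.9 kJ/s
Sensible, feed 55.9→25 °C: -176.47 kJ/s
Outlet flows (mol/s): A 3.0498, B 26.85, H₂O 26.85
Sensible, products 25→185 °C: 823.53 kJ/s
Q = ΔH = 2190.9 kJ/s = 2190.9 kW
Heat supplied = 131460 kJ/min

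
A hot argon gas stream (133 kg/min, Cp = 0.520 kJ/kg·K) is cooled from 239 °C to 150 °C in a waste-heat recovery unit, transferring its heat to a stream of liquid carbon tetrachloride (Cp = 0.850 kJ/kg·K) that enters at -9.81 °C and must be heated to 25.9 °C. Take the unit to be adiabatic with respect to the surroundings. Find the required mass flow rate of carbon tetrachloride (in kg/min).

ṁ_c = 203 kg/min

Heat released by hot stream: Q = 133 × 0.520 × (239 − 150) = 6155.2 kJ/min
Energy balance on cold side (adiabatic exchanger): Q = ṁ_c·Cp_c·(T_c,out − T_c,in)
ṁ_c = 6155.2 / [0.850 × (25.9 − -9.81)] = 202.79 kg/min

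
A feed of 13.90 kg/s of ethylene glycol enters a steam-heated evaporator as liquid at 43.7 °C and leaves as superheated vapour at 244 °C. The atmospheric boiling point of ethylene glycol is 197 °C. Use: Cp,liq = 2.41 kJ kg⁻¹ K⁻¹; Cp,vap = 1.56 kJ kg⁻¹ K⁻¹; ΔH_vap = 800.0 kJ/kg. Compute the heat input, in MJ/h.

Q = 62200 MJ/h

liquid 43.7→197 °C: 369.45 kJ/kg
vaporisation at 197 °C: 800 kJ/kg
vapour 197→244 °C: 73.32 kJ/kg
Δh = 369.45 + 800 + 73.32 = 1242.8 kJ/kg
Q = ṁ·Δh = 13.90 kg/s × 1242.8 kJ/kg = 17275 kJ/s
|Q| = 17275 kW = 62188 MJ/h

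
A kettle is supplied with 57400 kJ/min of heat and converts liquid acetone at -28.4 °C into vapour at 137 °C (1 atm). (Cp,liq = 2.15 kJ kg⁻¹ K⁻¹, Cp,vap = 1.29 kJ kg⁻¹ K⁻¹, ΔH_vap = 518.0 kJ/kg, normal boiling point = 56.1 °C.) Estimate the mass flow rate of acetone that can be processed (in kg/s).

ṁ = 1.19 kg/s

Δh = 2.15×(56.1−-28.4) + 518.0 + 1.29×(137−56.1) = 804.04 kJ/kg
Q = 57400 kJ/min = 956.67 kJ/s = 956.67 kJ/s
ṁ = Q/Δh = 956.67 / 804.04 = 1.1898 kg/s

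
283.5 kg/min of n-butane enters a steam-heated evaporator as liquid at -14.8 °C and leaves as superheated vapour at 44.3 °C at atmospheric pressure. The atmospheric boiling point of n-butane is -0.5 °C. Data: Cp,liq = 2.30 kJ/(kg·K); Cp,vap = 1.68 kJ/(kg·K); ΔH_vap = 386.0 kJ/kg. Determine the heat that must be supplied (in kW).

liquid -14.8→-0.5 °C: 32.89 kJ/kg
vaporisation at -0.5 °C: 386 kJ/kg
vapour -0.5→44.3 °C: 75.264 kJ/kg
Δh = 32.89 + 386 + 75.264 = 494.15 kJ/kg
Q = ṁ·Δh = 283.5 kg/min × 494.15 kJ/kg = 140090 kJ/min
|Q| = 2334.9 kW

Q = 2330 kW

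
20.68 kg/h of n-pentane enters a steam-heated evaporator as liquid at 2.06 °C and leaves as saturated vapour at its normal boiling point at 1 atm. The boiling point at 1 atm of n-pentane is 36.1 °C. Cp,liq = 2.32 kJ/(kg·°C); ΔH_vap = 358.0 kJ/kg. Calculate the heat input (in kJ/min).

Q = 151 kJ/min

liquid 2.06→36.1 °C: 78.973 kJ/kg
vaporisation at 36.1 °C: 358 kJ/kg
Δh = 78.973 + 358 = 436.97 kJ/kg
Q = ṁ·Δh = 20.68 kg/h × 436.97 kJ/kg = 9036.6 kJ/h
|Q| = 2.5102 kW = 150.61 kJ/min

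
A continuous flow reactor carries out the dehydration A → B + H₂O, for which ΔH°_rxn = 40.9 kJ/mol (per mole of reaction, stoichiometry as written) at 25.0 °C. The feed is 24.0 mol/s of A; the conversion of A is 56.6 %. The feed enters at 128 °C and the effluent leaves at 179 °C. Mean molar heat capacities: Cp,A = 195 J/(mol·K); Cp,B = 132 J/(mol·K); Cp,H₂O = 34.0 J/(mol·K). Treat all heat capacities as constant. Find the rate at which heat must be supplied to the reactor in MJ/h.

Q_in = 2640 MJ/h

Extent of reaction ξ = 0.566 × 24.0 = 13.584 mol/s
Reaction term: ξ·ΔH°_rxn = 13.584 × 40.9 = 555.59 kJ/s
Sensible, feed 128→25 °C: -482.04 kJ/s
Outlet flows (mol/s): A 10.416, B 13.584, H₂O 13.584
Sensible, products 25→179 °C: 660.05 kJ/s
Q = ΔH = 733.6 kJ/s = 733.6 kW
Heat supplied = 2641 MJ/h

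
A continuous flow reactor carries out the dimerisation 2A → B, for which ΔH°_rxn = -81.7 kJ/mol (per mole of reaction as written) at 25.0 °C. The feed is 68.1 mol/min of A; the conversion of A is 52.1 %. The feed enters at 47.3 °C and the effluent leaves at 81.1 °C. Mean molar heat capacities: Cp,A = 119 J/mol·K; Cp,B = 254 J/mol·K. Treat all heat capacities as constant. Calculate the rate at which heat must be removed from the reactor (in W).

Extent of reaction ξ = 0.521 × 68.1 / 2 = 17.74 mol/min
Reaction term: ξ·ΔH°_rxn = 17.74 × -81.7 = -1449.4 kJ/min
Sensible, feed 47.3→25 °C: -180.72 kJ/min
Outlet flows (mol/min): A 32.62, B 17.74
Sensible, products 25→81.1 °C: 470.55 kJ/min
Q = ΔH = -1159.5 kJ/min = -19.325 kW
Heat removed = 19325 W

Q_out = 19300 W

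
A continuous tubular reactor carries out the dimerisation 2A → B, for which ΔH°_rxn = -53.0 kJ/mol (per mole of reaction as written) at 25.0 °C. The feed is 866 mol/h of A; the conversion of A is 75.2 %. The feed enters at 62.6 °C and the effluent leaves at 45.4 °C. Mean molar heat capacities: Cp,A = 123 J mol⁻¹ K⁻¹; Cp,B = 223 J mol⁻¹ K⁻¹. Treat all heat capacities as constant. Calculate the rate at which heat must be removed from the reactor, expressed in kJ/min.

Q_out = 321 kJ/min

Extent of reaction ξ = 0.752 × 866 / 2 = 325.62 mol/h
Reaction term: ξ·ΔH°_rxn = 325.62 × -53.0 = -17258 kJ/h
Sensible, feed 62.6→25 °C: -4005.1 kJ/h
Outlet flows (mol/h): A 214.77, B 325.62
Sensible, products 25→45.4 °C: 2020.2 kJ/h
Q = ΔH = -19243 kJ/h = -5.3451 kW
Heat removed = 320.71 kJ/min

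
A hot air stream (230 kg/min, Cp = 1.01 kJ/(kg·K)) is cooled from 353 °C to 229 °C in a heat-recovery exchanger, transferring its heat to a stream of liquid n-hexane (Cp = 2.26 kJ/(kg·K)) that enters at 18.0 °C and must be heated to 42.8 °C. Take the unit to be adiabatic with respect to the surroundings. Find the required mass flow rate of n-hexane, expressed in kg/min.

ṁ_c = 514 kg/min

Heat released by hot stream: Q = 230 × 1.01 × (353 − 229) = 28805 kJ/min
Energy balance on cold side (adiabatic exchanger): Q = ṁ_c·Cp_c·(T_c,out − T_c,in)
ṁ_c = 28805 / [2.26 × (42.8 − 18.0)] = 513.94 kg/min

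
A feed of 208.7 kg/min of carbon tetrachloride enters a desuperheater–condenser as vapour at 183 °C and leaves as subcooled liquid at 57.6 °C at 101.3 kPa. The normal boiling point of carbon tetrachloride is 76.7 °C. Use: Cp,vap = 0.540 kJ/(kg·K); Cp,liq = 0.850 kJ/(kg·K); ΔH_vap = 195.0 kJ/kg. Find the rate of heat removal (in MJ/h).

vapour 183→76.7 °C: -57.402 kJ/kg
condensation at 76.7 °C: -195 kJ/kg
liquid 76.7→57.6 °C: -16.235 kJ/kg
Δh = -57.402 + -195 + -16.235 = -268.64 kJ/kg
Q = ṁ·Δh = 208.7 kg/min × -268.64 kJ/kg = -56065 kJ/min
|Q| = 934.41 kW = 3363.9 MJ/h

Q_c = 3360 MJ/h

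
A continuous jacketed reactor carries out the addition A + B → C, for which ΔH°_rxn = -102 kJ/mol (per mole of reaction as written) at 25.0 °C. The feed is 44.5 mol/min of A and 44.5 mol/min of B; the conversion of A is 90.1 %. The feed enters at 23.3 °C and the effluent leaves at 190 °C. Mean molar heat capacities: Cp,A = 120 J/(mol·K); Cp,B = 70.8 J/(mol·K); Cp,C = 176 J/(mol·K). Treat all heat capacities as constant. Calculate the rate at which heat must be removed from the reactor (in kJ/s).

Extent of reaction ξ = 0.901 × 44.5 = 40.095 mol/min
Reaction term: ξ·ΔH°_rxn = 40.095 × -102 = -4089.6 kJ/min
Sensible, feed 23.3→25 °C: 14.434 kJ/min
Outlet flows (mol/min): A 4.4055, B 4.4055, C 40.095
Sensible, products 25→190 °C: 1303 kJ/min
Q = ΔH = -2772.2 kJ/min = -46.203 kW
Heat removed = 46.203 kJ/s

Q_out = 46.2 kJ/s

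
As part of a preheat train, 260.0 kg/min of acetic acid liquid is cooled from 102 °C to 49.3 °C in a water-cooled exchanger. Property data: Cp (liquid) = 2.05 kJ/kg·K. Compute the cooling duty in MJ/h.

Q = ṁ·Cp·ΔT = 260.0 × 2.05 × (49.3 − 102) = -28089 kJ/min
Converting: 28089 / 60 s = 468.15 kW
Cooling duty = 1685.3 MJ/h

Q_c = 1690 MJ/h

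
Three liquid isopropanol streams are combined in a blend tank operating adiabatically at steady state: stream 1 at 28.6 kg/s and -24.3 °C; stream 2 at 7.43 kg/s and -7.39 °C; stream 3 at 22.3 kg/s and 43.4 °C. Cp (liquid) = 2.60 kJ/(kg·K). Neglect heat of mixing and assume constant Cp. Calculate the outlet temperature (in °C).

T_out = 3.74 °C

No heat crosses the boundary, so H_out = H_in.
Σ ṁᵢCp,ᵢTᵢ = 28.6×2.60×-24.3 + 7.43×2.60×-7.39 + 22.3×2.60×43.4 = 566.62
Σ ṁᵢCp,ᵢ = 28.6×2.60 + 7.43×2.60 + 22.3×2.60 = 151.66
T_out = 566.62 / 151.66 = 3.7362 °C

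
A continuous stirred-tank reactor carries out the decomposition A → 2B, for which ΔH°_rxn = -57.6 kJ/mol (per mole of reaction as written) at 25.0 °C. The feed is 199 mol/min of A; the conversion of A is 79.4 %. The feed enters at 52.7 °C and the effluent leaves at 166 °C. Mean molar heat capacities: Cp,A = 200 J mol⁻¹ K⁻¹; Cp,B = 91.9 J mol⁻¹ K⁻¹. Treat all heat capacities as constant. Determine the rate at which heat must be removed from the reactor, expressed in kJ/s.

Extent of reaction ξ = 0.794 × 199 = 158.01 mol/min
Reaction term: ξ·ΔH°_rxn = 158.01 × -57.6 = -9101.1 kJ/min
Sensible, feed 52.7→25 °C: -1102.5 kJ/min
Outlet flows (mol/min): A 40.994, B 316.01
Sensible, products 25→166 °C: 5250.9 kJ/min
Q = ΔH = -4952.7 kJ/min = -82.545 kW
Heat removed = 82.545 kJ/s

Q_out = 82.5 kJ/s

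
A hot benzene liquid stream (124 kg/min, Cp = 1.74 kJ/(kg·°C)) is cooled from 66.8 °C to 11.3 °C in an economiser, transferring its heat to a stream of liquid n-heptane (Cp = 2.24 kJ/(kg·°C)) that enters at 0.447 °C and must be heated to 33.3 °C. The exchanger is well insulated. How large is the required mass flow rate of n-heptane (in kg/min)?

ṁ_c = 163 kg/min

Heat released by hot stream: Q = 124 × 1.74 × (66.8 − 11.3) = 11975 kJ/min
Energy balance on cold side (adiabatic exchanger): Q = ṁ_c·Cp_c·(T_c,out − T_c,in)
ṁ_c = 11975 / [2.24 × (33.3 − 0.447)] = 162.72 kg/min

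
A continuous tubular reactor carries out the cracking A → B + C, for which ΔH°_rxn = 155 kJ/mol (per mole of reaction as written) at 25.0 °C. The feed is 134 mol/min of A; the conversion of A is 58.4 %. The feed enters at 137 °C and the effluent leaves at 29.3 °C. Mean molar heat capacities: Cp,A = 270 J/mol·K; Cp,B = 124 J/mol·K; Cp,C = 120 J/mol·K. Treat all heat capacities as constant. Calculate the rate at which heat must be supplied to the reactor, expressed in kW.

Extent of reaction ξ = 0.584 × 134 = 78.256 mol/min
Reaction term: ξ·ΔH°_rxn = 78.256 × 155 = 12130 kJ/min
Sensible, feed 137→25 °C: -4052.2 kJ/min
Outlet flows (mol/min): A 55.744, B 78.256, C 78.256
Sensible, products 25→29.3 °C: 146.82 kJ/min
Q = ΔH = 8224.3 kJ/min = 137.07 kW
Heat supplied = 137.07 kW

Q_in = 137 kW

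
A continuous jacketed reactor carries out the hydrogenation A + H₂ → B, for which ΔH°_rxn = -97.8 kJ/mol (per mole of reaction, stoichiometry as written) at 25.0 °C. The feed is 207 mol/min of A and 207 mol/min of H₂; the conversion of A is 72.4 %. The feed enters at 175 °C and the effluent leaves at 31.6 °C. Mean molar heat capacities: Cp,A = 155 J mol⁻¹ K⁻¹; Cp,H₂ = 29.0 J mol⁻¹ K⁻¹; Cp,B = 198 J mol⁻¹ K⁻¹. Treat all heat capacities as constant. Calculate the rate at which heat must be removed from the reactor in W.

Q_out = 335000 W

Extent of reaction ξ = 0.724 × 207 = 149.87 mol/min
Reaction term: ξ·ΔH°_rxn = 149.87 × -97.8 = -14657 kJ/min
Sensible, feed 175→25 °C: -5713.2 kJ/min
Outlet flows (mol/min): A 57.132, H₂ 57.132, B 149.87
Sensible, products 25→31.6 °C: 265.23 kJ/min
Q = ΔH = -20105 kJ/min = -335.08 kW
Heat removed = 335080 W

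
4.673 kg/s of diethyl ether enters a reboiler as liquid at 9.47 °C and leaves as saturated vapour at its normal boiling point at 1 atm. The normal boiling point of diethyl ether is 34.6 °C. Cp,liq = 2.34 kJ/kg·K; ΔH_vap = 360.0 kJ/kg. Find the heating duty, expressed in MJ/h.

liquid 9.47→34.6 °C: 58.804 kJ/kg
vaporisation at 34.6 °C: 360 kJ/kg
Δh = 58.804 + 360 = 418.8 kJ/kg
Q = ṁ·Δh = 4.673 kg/s × 418.8 kJ/kg = 1957.1 kJ/s
|Q| = 1957.1 kW = 7045.5 MJ/h

Q = 7050 MJ/h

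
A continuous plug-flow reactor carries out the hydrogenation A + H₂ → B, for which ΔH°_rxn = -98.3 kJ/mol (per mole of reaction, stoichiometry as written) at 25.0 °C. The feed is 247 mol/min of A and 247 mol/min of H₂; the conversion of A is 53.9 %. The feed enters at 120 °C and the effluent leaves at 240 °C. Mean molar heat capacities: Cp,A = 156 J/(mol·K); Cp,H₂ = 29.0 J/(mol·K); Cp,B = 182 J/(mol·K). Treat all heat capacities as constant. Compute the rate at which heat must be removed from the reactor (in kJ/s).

Q_out = 128 kJ/s

Extent of reaction ξ = 0.539 × 247 = 133.13 mol/min
Reaction term: ξ·ΔH°_rxn = 133.13 × -98.3 = -13087 kJ/min
Sensible, feed 120→25 °C: -4341 kJ/min
Outlet flows (mol/min): A 113.87, H₂ 113.87, B 133.13
Sensible, products 25→240 °C: 9738.6 kJ/min
Q = ΔH = -7689.4 kJ/min = -128.16 kW
Heat removed = 128.16 kJ/s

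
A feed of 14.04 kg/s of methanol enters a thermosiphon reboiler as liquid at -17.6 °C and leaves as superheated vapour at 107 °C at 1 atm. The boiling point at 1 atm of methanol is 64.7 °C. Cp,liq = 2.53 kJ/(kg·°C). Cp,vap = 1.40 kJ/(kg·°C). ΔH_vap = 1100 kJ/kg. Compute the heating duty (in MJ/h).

Q = 69100 MJ/h

liquid -17.6→64.7 °C: 208.22 kJ/kg
vaporisation at 64.7 °C: 1100 kJ/kg
vapour 64.7→107 °C: 59.22 kJ/kg
Δh = 208.22 + 1100 + 59.22 = 1367.4 kJ/kg
Q = ṁ·Δh = 14.04 kg/s × 1367.4 kJ/kg = 19199 kJ/s
|Q| = 19199 kW = 69116 MJ/h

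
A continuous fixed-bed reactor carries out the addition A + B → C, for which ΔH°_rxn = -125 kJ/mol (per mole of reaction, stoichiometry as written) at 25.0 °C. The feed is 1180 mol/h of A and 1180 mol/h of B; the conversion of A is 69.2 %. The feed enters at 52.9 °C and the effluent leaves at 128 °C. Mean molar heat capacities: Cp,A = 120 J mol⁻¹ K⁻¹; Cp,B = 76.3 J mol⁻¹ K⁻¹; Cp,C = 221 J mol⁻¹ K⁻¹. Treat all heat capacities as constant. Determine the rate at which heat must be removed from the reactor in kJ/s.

Q_out = 22.9 kJ/s

Extent of reaction ξ = 0.692 × 1180 = 816.56 mol/h
Reaction term: ξ·ΔH°_rxn = 816.56 × -125 = -102070 kJ/h
Sensible, feed 52.9→25 °C: -6462.6 kJ/h
Outlet flows (mol/h): A 363.44, B 363.44, C 816.56
Sensible, products 25→128 °C: 25936 kJ/h
Q = ΔH = -82597 kJ/h = -22.944 kW
Heat removed = 22.944 kJ/s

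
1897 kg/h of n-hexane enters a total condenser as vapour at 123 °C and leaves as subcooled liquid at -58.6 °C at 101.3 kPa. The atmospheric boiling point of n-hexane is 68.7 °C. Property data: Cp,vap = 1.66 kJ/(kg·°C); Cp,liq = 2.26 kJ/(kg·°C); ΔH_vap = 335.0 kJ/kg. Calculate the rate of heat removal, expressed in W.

Q_c = 376000 W

vapour 123→68.7 °C: -90.138 kJ/kg
condensation at 68.7 °C: -335 kJ/kg
liquid 68.7→-58.6 °C: -287.7 kJ/kg
Δh = -90.138 + -335 + -287.7 = -712.84 kJ/kg
Q = ṁ·Δh = 1897 kg/h × -712.84 kJ/kg = -1.3522e+06 kJ/h
|Q| = 375.62 kW = 375620 W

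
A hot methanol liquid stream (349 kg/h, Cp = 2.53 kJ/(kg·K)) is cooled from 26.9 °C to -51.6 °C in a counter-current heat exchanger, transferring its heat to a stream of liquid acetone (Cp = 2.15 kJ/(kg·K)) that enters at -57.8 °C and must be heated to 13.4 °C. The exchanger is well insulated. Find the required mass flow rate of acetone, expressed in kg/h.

Heat released by hot stream: Q = 349 × 2.53 × (26.9 − -51.6) = 69313 kJ/h
Energy balance on cold side (adiabatic exchanger): Q = ṁ_c·Cp_c·(T_c,out − T_c,in)
ṁ_c = 69313 / [2.15 × (13.4 − -57.8)] = 452.79 kg/h

ṁ_c = 453 kg/h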